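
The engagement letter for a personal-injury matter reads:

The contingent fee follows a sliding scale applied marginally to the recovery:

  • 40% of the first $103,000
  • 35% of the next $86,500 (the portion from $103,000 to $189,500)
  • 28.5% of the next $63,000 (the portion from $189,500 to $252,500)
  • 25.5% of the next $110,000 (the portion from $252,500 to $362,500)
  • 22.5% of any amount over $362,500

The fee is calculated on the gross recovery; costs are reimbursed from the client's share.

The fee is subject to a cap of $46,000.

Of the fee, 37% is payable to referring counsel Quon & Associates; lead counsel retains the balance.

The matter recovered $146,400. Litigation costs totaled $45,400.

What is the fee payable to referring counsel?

Fee base is the gross recovery, $146,400; costs are reimbursed separately.
First $103,000 at 40% = $41,200.00
Remaining $43,400 at 35% = $15,190.00
Fee: $41,200.00 + $15,190.00 = $56,390.00
$56,390.00 exceeds the $46,000 cap, so the fee is capped at $46,000.00.
Referral share: 37% of $46,000.00 = $17,020.00; lead counsel retains $46,000.00 − $17,020.00 = $28,980.00.

$17,020.00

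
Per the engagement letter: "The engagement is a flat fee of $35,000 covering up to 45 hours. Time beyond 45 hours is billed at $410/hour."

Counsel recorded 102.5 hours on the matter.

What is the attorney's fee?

$58,575.00

Flat fee: $35,000.00
Excess hours: 102.5 − 45 = 57.5
Overrun: 57.5 × $410 = $23,575.00
Total: $35,000.00 + $23,575.00 = $58,575.00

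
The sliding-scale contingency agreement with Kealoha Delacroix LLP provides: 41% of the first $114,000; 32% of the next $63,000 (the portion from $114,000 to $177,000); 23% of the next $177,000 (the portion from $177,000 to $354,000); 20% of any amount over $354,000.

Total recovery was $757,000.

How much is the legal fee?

First $114,000 at 41% = $46,740.00
Next $63,000 at 32% = $20,160.00
Next $177,000 at 23% = $40,710.00
Remaining $403,000 at 20% = $80,600.00
Fee: $46,740.00 + $20,160.00 + $40,710.00 + $80,600.00 = $188,210.00

$188,210.00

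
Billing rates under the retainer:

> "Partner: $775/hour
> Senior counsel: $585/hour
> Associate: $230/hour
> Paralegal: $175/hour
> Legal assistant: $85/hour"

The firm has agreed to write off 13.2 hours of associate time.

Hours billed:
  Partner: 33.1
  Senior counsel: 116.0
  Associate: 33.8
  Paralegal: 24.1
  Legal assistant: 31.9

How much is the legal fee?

$105,179.50

Partner: 33.1 × $775 = $25,652.50
Senior counsel: 116.0 × $585 = $67,860.00
Associate: 33.8 × $230 = $7,774.00
Paralegal: 24.1 × $175 = $4,217.50
Legal assistant: 31.9 × $85 = $2,711.50
Subtotal: $108,215.50
Write-off: 13.2 × $230 = $3,036.00
Total: $108,215.50 − $3,036.00 = $105,179.50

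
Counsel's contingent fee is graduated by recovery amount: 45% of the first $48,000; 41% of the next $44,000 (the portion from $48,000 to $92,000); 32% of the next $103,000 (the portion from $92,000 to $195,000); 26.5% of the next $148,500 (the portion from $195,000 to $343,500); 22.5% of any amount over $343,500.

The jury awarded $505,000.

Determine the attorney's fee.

$148,290.00

First $48,000 at 45% = $21,600.00
Next $44,000 at 41% = $18,040.00
Next $103,000 at 32% = $32,960.00
Next $148,500 at 26.5% = $39,352.50
Remaining $161,500 at 22.5% = $36,337.50
Fee: $21,600.00 + $18,040.00 + $32,960.00 + $39,352.50 + $36,337.50 = $148,290.00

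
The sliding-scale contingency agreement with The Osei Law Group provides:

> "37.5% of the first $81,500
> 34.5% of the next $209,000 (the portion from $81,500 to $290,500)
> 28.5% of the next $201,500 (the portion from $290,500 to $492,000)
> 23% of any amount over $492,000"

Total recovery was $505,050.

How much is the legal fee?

$163,096.50

First $81,500 at 37.5% = $30,562.50
Next $209,000 at 34.5% = $72,105.00
Next $201,500 at 28.5% = $57,427.50
Remaining $13,050 at 23% = $3,001.50
Fee: $30,562.50 + $72,105.00 + $57,427.50 + $3,001.50 = $163,096.50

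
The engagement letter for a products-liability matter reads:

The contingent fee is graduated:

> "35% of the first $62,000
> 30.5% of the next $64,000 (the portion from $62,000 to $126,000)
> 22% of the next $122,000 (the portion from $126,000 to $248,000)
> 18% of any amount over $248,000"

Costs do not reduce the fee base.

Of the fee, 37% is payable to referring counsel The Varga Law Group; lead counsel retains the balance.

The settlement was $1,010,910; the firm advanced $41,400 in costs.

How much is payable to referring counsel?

$75,992.01

Fee base is the gross recovery, $1,010,910; costs are reimbursed separately.
First $62,000 at 35% = $21,700.00
Next $64,000 at 30.5% = $19,520.00
Next $122,000 at 22% = $26,840.00
Remaining $762,910 at 18% = $137,323.80
Fee: $21,700.00 + $19,520.00 + $26,840.00 + $137,323.80 = $205,383.80
Referral share: 37% of $205,383.80 = $75,992.01; lead counsel retains $205,383.80 − $75,992.01 = $129,391.79.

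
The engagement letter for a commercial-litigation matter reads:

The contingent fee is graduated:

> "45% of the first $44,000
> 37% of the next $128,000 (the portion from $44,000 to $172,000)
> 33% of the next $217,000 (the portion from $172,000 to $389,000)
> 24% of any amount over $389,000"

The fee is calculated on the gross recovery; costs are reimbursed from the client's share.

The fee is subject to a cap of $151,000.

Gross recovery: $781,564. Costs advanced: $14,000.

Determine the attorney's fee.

Fee base is the gross recovery, $781,564; costs are reimbursed separately.
First $44,000 at 45% = $19,800.00
Next $128,000 at 37% = $47,360.00
Next $217,000 at 33% = $71,610.00
Remaining $392,564 at 24% = $94,215.36
Fee: $19,800.00 + $47,360.00 + $71,610.00 + $94,215.36 = $232,985.36
$232,985.36 exceeds the $151,000 cap, so the fee is capped at $151,000.00.

$151,000.00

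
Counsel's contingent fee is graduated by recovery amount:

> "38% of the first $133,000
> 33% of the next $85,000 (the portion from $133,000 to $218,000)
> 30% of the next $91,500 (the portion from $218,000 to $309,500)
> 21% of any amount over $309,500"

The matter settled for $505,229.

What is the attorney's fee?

$147,143.09

First $133,000 at 38% = $50,540.00
Next $85,000 at 33% = $28,050.00
Next $91,500 at 30% = $27,450.00
Remaining $195,729 at 21% = $41,103.09
Fee: $50,540.00 + $28,050.00 + $27,450.00 + $41,103.09 = $147,143.09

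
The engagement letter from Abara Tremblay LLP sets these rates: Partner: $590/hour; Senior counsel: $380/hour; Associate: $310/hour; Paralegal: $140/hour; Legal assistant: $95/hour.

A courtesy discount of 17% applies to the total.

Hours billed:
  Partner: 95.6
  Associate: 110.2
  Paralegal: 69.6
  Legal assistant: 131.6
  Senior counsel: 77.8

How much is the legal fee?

$118,172.08

Partner: 95.6 × $590 = $56,404.00
Senior counsel: 77.8 × $380 = $29,564.00
Associate: 110.2 × $310 = $34,162.00
Paralegal: 69.6 × $140 = $9,744.00
Legal assistant: 131.6 × $95 = $12,502.00
Subtotal: $142,376.00
Less 17% discount: −$24,203.92
Total: $142,376.00 − $24,203.92 = $118,172.08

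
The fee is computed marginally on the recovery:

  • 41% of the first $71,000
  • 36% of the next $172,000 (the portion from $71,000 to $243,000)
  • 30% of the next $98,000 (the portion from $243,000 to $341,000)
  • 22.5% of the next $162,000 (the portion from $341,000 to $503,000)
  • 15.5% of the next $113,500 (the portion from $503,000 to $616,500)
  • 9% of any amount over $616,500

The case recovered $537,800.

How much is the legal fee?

First $71,000 at 41% = $29,110.00
Next $172,000 at 36% = $61,920.00
Next $98,000 at 30% = $29,400.00
Next $162,000 at 22.5% = $36,450.00
Remaining $34,800 at 15.5% = $5,394.00
Fee: $29,110.00 + $61,920.00 + $29,400.00 + $36,450.00 + $5,394.00 = $162,274.00

$162,274.00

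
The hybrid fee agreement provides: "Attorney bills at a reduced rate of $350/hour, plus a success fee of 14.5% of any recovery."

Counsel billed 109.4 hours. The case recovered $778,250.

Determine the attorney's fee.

Hourly: 109.4 × $350 = $38,290.00
Success fee: 14.5% of $778,250 = $112,846.25
Total: $38,290.00 + $112,846.25 = $151,136.25

$151,136.25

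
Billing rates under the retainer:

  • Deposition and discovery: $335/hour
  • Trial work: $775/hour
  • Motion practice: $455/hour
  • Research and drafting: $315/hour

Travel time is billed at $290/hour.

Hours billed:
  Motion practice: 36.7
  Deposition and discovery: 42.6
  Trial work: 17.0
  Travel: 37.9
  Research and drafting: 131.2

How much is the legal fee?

Deposition and discovery: 42.6 × $335 = $14,271.00
Trial work: 17.0 × $775 = $13,175.00
Motion practice: 36.7 × $455 = $16,698.50
Research and drafting: 131.2 × $315 = $41,328.00
Subtotal: $14,271.00 + $13,175.00 + $16,698.50 + $41,328.00 = $85,472.50
Travel: 37.9 × $290 = $10,991.00
Total: $85,472.50 + $10,991.00 = $96,463.50

$96,463.50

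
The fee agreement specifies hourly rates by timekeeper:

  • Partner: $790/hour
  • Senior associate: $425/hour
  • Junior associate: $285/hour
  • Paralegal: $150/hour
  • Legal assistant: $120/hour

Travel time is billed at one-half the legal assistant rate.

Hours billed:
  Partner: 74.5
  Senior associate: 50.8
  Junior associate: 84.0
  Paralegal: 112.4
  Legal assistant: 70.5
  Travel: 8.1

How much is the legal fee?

$130,191.00

Partner: 74.5 × $790 = $58,855.00
Senior associate: 50.8 × $425 = $21,590.00
Junior associate: 84.0 × $285 = $23,940.00
Paralegal: 112.4 × $150 = $16,860.00
Legal assistant: 70.5 × $120 = $8,460.00
Subtotal: $58,855.00 + $21,590.00 + $23,940.00 + $16,860.00 + $8,460.00 = $129,705.00
Travel: 8.1 × ($120 ÷ 2) = 8.1 × $60.00 = $486.00
Total: $129,705.00 + $486.00 = $130,191.00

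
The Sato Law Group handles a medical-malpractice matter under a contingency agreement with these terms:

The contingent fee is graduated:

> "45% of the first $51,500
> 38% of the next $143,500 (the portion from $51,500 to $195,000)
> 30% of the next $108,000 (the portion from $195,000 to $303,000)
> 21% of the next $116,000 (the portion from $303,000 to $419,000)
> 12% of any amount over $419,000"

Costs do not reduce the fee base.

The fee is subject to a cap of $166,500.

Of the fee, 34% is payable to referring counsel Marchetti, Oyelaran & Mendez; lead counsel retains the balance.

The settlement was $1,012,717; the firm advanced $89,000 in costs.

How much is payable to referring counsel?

Fee base is the gross recovery, $1,012,717; costs are reimbursed separately.
First $51,500 at 45% = $23,175.00
Next $143,500 at 38% = $54,530.00
Next $108,000 at 30% = $32,400.00
Next $116,000 at 21% = $24,360.00
Remaining $593,717 at 12% = $71,246.04
Fee: $23,175.00 + $54,530.00 + $32,400.00 + $24,360.00 + $71,246.04 = $205,711.04
$205,711.04 exceeds the $166,500 cap, so the fee is capped at $166,500.00.
Referral share: 34% of $166,500.00 = $56,610.00; lead counsel retains $166,500.00 − $56,610.00 = $109,890.00.

$56,610.00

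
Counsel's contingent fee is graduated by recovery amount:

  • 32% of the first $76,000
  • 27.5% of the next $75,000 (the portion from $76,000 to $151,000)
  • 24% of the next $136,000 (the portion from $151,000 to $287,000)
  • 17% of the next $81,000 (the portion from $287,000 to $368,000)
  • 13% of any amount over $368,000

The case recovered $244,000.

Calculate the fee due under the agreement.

$67,265.00

First $76,000 at 32% = $24,320.00
Next $75,000 at 27.5% = $20,625.00
Remaining $93,000 at 24% = $22,320.00
Fee: $24,320.00 + $20,625.00 + $22,320.00 = $67,265.00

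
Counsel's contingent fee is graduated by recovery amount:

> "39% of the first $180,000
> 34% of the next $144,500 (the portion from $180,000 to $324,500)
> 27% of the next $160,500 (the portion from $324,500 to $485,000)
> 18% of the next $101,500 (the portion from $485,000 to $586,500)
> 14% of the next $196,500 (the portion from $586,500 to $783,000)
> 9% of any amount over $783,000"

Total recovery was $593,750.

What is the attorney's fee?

First $180,000 at 39% = $70,200.00
Next $144,500 at 34% = $49,130.00
Next $160,500 at 27% = $43,335.00
Next $101,500 at 18% = $18,270.00
Remaining $7,250 at 14% = $1,015.00
Fee: $70,200.00 + $49,130.00 + $43,335.00 + $18,270.00 + $1,015.00 = $181,950.00

$181,950.00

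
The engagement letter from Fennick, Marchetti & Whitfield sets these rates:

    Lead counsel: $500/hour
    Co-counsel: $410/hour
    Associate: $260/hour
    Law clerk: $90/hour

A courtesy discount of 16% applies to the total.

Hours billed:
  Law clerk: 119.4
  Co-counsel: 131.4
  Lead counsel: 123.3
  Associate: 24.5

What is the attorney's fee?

$111,417.60

Lead counsel: 123.3 × $500 = $61,650.00
Co-counsel: 131.4 × $410 = $53,874.00
Associate: 24.5 × $260 = $6,370.00
Law clerk: 119.4 × $90 = $10,746.00
Subtotal: $132,640.00
Less 16% discount: −$21,222.40
Total: $132,640.00 − $21,222.40 = $111,417.60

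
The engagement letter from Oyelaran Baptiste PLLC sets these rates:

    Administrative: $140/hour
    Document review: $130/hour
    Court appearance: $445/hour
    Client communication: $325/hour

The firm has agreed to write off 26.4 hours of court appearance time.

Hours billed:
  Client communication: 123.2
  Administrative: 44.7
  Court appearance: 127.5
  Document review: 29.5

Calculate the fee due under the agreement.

$95,122.50

Administrative: 44.7 × $140 = $6,258.00
Document review: 29.5 × $130 = $3,835.00
Court appearance: 127.5 × $445 = $56,737.50
Client communication: 123.2 × $325 = $40,040.00
Subtotal: $106,870.50
Write-off: 26.4 × $445 = $11,748.00
Total: $106,870.50 − $11,748.00 = $95,122.50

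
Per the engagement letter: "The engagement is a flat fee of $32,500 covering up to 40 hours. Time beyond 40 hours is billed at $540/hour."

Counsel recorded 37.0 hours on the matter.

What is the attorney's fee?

$32,500.00

37.0 hours is within the 40-hour scope; only the flat fee applies.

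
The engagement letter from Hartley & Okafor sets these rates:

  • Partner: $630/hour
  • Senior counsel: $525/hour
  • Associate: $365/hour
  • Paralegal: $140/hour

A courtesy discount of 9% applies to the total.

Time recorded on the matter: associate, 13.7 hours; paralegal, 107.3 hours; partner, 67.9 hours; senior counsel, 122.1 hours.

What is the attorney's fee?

$115,480.82

Partner: 67.9 × $630 = $42,777.00
Senior counsel: 122.1 × $525 = $64,102.50
Associate: 13.7 × $365 = $5,000.50
Paralegal: 107.3 × $140 = $15,022.00
Subtotal: $126,902.00
Less 9% discount: −$11,421.18
Total: $126,902.00 − $11,421.18 = $115,480.82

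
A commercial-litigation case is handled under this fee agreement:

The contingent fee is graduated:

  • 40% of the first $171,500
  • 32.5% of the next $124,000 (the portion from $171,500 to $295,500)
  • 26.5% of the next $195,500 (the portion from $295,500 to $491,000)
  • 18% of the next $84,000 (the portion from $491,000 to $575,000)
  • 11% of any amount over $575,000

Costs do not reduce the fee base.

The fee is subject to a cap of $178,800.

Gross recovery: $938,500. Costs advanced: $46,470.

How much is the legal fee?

$178,800.00

Fee base is the gross recovery, $938,500; costs are reimbursed separately.
First $171,500 at 40% = $68,600.00
Next $124,000 at 32.5% = $40,300.00
Next $195,500 at 26.5% = $51,807.50
Next $84,000 at 18% = $15,120.00
Remaining $363,500 at 11% = $39,985.00
Fee: $68,600.00 + $40,300.00 + $51,807.50 + $15,120.00 + $39,985.00 = $215,812.50
$215,812.50 exceeds the $178,800 cap, so the fee is capped at $178,800.00.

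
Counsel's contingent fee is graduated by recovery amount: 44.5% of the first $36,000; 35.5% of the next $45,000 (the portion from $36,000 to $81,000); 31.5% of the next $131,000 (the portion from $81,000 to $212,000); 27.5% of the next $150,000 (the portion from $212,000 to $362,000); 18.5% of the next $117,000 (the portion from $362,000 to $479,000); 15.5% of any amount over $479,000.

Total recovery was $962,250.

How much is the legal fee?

First $36,000 at 44.5% = $16,020.00
Next $45,000 at 35.5% = $15,975.00
Next $131,000 at 31.5% = $41,265.00
Next $150,000 at 27.5% = $41,250.00
Next $117,000 at 18.5% = $21,645.00
Remaining $483,250 at 15.5% = $74,903.75
Fee: $16,020.00 + $15,975.00 + $41,265.00 + $41,250.00 + $21,645.00 + $74,903.75 = $211,058.75

$211,058.75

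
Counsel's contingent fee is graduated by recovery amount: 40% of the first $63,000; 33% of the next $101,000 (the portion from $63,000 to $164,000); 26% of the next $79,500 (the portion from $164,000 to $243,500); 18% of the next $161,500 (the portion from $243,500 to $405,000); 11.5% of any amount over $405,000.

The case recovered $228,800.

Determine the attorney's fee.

First $63,000 at 40% = $25,200.00
Next $101,000 at 33% = $33,330.00
Remaining $64,800 at 26% = $16,848.00
Fee: $25,200.00 + $33,330.00 + $16,848.00 = $75,378.00

$75,378.00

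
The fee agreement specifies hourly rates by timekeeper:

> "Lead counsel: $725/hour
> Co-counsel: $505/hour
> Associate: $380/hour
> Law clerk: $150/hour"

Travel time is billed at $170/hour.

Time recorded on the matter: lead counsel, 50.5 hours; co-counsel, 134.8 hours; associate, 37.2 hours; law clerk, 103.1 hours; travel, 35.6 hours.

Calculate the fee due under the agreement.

Lead counsel: 50.5 × $725 = $36,612.50
Co-counsel: 134.8 × $505 = $68,074.00
Associate: 37.2 × $380 = $14,136.00
Law clerk: 103.1 × $150 = $15,465.00
Subtotal: $36,612.50 + $68,074.00 + $14,136.00 + $15,465.00 = $134,287.50
Travel: 35.6 × $170 = $6,052.00
Total: $134,287.50 + $6,052.00 = $140,339.50

$140,339.50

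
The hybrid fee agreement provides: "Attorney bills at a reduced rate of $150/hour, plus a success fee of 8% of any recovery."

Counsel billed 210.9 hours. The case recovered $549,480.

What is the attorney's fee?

$75,593.40

Hourly: 210.9 × $150 = $31,635.00
Success fee: 8% of $549,480 = $43,958.40
Total: $31,635.00 + $43,958.40 = $75,593.40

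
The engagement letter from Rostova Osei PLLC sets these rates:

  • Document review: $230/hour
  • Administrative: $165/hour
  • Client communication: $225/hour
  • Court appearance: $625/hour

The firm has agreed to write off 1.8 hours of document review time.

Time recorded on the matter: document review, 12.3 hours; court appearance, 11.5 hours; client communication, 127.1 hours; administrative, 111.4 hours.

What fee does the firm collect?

$56,581.00

Document review: 12.3 × $230 = $2,829.00
Administrative: 111.4 × $165 = $18,381.00
Client communication: 127.1 × $225 = $28,597.50
Court appearance: 11.5 × $625 = $7,187.50
Subtotal: $56,995.00
Write-off: 1.8 × $230 = $414.00
Total: $56,995.00 − $414.00 = $56,581.00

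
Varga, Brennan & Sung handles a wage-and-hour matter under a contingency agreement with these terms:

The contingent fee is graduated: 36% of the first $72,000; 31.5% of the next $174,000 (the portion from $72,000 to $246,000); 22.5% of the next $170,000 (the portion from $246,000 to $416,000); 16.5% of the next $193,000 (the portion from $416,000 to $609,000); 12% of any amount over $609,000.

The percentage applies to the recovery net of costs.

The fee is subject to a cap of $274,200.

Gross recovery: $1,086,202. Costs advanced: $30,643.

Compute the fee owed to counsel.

$204,412.08

Fee base (net of costs): $1,086,202 − $30,643 = $1,055,559
First $72,000 at 36% = $25,920.00
Next $174,000 at 31.5% = $54,810.00
Next $170,000 at 22.5% = $38,250.00
Next $193,000 at 16.5% = $31,845.00
Remaining $446,559 at 12% = $53,587.08
Fee: $25,920.00 + $54,810.00 + $38,250.00 + $31,845.00 + $53,587.08 = $204,412.08
$204,412.08 is under the $274,200 cap.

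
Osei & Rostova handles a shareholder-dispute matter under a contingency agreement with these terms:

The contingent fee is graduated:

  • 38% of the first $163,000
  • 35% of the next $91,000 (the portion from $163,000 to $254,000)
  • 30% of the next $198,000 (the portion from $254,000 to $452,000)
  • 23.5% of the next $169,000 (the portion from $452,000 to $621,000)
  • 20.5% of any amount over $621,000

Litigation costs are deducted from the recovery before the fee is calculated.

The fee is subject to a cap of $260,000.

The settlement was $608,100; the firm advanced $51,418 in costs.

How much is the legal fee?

Fee base (net of costs): $608,100 − $51,418 = $556,682
First $163,000 at 38% = $61,940.00
Next $91,000 at 35% = $31,850.00
Next $198,000 at 30% = $59,400.00
Remaining $104,682 at 23.5% = $24,600.27
Fee: $61,940.00 + $31,850.00 + $59,400.00 + $24,600.27 = $177,790.27
$177,790.27 is under the $260,000 cap.

$177,790.27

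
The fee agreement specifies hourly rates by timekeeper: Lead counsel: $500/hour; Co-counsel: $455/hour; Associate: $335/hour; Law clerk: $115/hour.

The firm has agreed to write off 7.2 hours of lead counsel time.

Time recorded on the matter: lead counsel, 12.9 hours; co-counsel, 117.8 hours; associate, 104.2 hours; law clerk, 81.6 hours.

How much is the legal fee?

$100,740.00

Lead counsel: 12.9 × $500 = $6,450.00
Co-counsel: 117.8 × $455 = $53,599.00
Associate: 104.2 × $335 = $34,907.00
Law clerk: 81.6 × $115 = $9,384.00
Subtotal: $104,340.00
Write-off: 7.2 × $500 = $3,600.00
Total: $104,340.00 − $3,600.00 = $100,740.00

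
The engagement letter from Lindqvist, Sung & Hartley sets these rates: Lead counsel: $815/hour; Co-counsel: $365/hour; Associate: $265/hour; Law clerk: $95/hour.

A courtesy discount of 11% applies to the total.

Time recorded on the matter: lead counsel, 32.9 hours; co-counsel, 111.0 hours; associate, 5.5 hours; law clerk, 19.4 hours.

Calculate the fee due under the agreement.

$62,859.81

Lead counsel: 32.9 × $815 = $26,813.50
Co-counsel: 111.0 × $365 = $40,515.00
Associate: 5.5 × $265 = $1,457.50
Law clerk: 19.4 × $95 = $1,843.00
Subtotal: $70,629.00
Less 11% discount: −$7,769.19
Total: $70,629.00 − $7,769.19 = $62,859.81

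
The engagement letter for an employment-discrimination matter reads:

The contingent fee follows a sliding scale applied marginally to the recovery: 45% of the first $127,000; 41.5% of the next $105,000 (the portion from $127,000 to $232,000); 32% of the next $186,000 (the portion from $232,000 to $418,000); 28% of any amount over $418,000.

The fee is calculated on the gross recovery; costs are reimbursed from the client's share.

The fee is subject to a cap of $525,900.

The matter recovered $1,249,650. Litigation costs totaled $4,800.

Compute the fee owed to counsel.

Fee base is the gross recovery, $1,249,650; costs are reimbursed separately.
First $127,000 at 45% = $57,150.00
Next $105,000 at 41.5% = $43,575.00
Next $186,000 at 32% = $59,520.00
Remaining $831,650 at 28% = $232,862.00
Fee: $57,150.00 + $43,575.00 + $59,520.00 + $232,862.00 = $393,107.00
$393,107.00 is under the $525,900 cap.

$393,107.00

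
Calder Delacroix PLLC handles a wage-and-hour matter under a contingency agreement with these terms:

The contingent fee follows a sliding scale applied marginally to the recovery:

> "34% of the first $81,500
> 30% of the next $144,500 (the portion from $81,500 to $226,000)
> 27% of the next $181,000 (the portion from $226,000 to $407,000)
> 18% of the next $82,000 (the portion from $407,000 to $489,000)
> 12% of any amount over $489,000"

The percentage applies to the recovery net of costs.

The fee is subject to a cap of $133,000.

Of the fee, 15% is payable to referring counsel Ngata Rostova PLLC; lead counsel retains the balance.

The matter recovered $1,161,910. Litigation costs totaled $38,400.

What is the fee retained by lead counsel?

Fee base (net of costs): $1,161,910 − $38,400 = $1,123,510
First $81,500 at 34% = $27,710.00
Next $144,500 at 30% = $43,350.00
Next $181,000 at 27% = $48,870.00
Next $82,000 at 18% = $14,760.00
Remaining $634,510 at 12% = $76,141.20
Fee: $27,710.00 + $43,350.00 + $48,870.00 + $14,760.00 + $76,141.20 = $210,831.20
$210,831.20 exceeds the $133,000 cap, so the fee is capped at $133,000.00.
Referral share: 15% of $133,000.00 = $19,950.00; lead counsel retains $133,000.00 − $19,950.00 = $113,050.00.

$113,050.00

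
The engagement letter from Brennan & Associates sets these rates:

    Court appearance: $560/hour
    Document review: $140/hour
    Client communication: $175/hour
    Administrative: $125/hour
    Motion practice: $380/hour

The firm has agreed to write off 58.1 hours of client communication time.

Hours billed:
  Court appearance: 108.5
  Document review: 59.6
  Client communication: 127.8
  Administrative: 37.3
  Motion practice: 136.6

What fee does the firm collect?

Court appearance: 108.5 × $560 = $60,760.00
Document review: 59.6 × $140 = $8,344.00
Client communication: 127.8 × $175 = $22,365.00
Administrative: 37.3 × $125 = $4,662.50
Motion practice: 136.6 × $380 = $51,908.00
Subtotal: $148,039.50
Write-off: 58.1 × $175 = $10,167.50
Total: $148,039.50 − $10,167.50 = $137,872.00

$137,872.00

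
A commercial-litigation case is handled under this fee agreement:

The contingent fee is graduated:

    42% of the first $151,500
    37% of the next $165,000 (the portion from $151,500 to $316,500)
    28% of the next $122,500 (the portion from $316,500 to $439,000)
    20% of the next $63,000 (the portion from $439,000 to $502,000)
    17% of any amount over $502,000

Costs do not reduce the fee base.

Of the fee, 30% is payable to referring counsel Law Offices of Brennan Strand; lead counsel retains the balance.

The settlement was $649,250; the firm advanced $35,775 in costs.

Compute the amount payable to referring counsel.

Fee base is the gross recovery, $649,250; costs are reimbursed separately.
First $151,500 at 42% = $63,630.00
Next $165,000 at 37% = $61,050.00
Next $122,500 at 28% = $34,300.00
Next $63,000 at 20% = $12,600.00
Remaining $147,250 at 17% = $25,032.50
Fee: $63,630.00 + $61,050.00 + $34,300.00 + $12,600.00 + $25,032.50 = $196,612.50
Referral share: 30% of $196,612.50 = $58,983.75; lead counsel retains $196,612.50 − $58,983.75 = $137,628.75.

$58,983.75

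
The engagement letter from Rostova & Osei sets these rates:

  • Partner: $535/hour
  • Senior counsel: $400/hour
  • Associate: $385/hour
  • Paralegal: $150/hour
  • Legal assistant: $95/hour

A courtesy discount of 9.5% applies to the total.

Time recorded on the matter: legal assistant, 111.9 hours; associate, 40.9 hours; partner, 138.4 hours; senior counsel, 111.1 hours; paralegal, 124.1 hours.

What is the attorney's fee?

$147,945.78

Partner: 138.4 × $535 = $74,044.00
Senior counsel: 111.1 × $400 = $44,440.00
Associate: 40.9 × $385 = $15,746.50
Paralegal: 124.1 × $150 = $18,615.00
Legal assistant: 111.9 × $95 = $10,630.50
Subtotal: $163,476.00
Less 9.5% discount: −$15,530.22
Total: $163,476.00 − $15,530.22 = $147,945.78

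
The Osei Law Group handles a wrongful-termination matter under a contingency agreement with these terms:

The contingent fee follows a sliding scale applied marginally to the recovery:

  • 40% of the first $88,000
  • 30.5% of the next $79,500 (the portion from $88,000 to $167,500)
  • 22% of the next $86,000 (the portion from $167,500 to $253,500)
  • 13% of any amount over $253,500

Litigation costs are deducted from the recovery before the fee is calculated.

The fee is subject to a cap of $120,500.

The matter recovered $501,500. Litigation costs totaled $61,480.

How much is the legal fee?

$102,615.10

Fee base (net of costs): $501,500 − $61,480 = $440,020
First $88,000 at 40% = $35,200.00
Next $79,500 at 30.5% = $24,247.50
Next $86,000 at 22% = $18,920.00
Remaining $186,520 at 13% = $24,247.60
Fee: $35,200.00 + $24,247.50 + $18,920.00 + $24,247.60 = $102,615.10
$102,615.10 is under the $120,500 cap.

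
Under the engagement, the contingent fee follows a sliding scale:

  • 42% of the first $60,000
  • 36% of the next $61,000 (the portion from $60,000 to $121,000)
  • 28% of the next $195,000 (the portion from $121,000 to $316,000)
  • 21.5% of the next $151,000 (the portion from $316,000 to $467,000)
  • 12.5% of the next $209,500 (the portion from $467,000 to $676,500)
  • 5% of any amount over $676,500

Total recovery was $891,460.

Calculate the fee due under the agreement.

$171,160.50

First $60,000 at 42% = $25,200.00
Next $61,000 at 36% = $21,960.00
Next $195,000 at 28% = $54,600.00
Next $151,000 at 21.5% = $32,465.00
Next $209,500 at 12.5% = $26,187.50
Remaining $214,960 at 5% = $10,748.00
Fee: $25,200.00 + $21,960.00 + $54,600.00 + $32,465.00 + $26,187.50 + $10,748.00 = $171,160.50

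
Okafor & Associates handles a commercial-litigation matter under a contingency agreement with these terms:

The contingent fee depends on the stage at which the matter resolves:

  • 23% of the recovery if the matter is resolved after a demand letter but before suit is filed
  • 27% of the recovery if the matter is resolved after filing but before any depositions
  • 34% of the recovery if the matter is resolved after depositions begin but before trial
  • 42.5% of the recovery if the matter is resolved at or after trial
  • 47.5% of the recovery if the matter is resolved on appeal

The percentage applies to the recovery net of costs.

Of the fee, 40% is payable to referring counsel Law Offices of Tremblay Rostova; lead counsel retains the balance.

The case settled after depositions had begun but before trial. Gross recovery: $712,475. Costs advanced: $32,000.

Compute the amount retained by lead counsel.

$138,816.90

Fee base (net of costs): $712,475 − $32,000 = $680,475
The matter settled after depositions had begun but before trial, so the 34% rate applies.
$680,475 × 34% = $231,361.50
Referral share: 40% of $231,361.50 = $92,544.60; lead counsel retains $231,361.50 − $92,544.60 = $138,816.90.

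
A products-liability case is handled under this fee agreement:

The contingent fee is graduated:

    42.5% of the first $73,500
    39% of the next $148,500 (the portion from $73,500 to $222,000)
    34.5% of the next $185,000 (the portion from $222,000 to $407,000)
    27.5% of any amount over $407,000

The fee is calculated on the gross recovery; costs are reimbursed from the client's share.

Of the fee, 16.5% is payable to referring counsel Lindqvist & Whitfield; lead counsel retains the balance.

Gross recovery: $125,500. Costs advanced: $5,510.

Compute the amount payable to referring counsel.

$8,500.39

Fee base is the gross recovery, $125,500; costs are reimbursed separately.
First $73,500 at 42.5% = $31,237.50
Remaining $52,000 at 39% = $20,280.00
Fee: $31,237.50 + $20,280.00 = $51,517.50
Referral share: 16.5% of $51,517.50 = $8,500.39; lead counsel retains $51,517.50 − $8,500.39 = $43,017.11.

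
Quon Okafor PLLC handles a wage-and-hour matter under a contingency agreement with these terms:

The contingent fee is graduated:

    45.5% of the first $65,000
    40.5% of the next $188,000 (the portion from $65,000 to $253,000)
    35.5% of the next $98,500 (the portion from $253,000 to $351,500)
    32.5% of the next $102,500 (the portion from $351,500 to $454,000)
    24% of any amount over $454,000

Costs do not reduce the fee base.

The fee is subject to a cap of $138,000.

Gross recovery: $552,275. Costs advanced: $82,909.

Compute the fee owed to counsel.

Fee base is the gross recovery, $552,275; costs are reimbursed separately.
First $65,000 at 45.5% = $29,575.00
Next $188,000 at 40.5% = $76,140.00
Next $98,500 at 35.5% = $34,967.50
Next $102,500 at 32.5% = $33,312.50
Remaining $98,275 at 24% = $23,586.00
Fee: $29,575.00 + $76,140.00 + $34,967.50 + $33,312.50 + $23,586.00 = $197,581.00
$197,581.00 exceeds the $138,000 cap, so the fee is capped at $138,000.00.

$138,000.00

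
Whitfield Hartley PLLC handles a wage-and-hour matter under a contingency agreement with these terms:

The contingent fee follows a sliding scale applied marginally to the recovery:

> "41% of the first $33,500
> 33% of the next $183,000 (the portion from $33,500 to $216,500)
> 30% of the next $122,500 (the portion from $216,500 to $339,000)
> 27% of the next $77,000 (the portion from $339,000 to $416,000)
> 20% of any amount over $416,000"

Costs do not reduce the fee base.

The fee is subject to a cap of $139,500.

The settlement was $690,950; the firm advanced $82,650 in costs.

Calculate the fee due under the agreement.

$139,500.00

Fee base is the gross recovery, $690,950; costs are reimbursed separately.
First $33,500 at 41% = $13,735.00
Next $183,000 at 33% = $60,390.00
Next $122,500 at 30% = $36,750.00
Next $77,000 at 27% = $20,790.00
Remaining $274,950 at 20% = $54,990.00
Fee: $13,735.00 + $60,390.00 + $36,750.00 + $20,790.00 + $54,990.00 = $186,655.00
$186,655.00 exceeds the $139,500 cap, so the fee is capped at $139,500.00.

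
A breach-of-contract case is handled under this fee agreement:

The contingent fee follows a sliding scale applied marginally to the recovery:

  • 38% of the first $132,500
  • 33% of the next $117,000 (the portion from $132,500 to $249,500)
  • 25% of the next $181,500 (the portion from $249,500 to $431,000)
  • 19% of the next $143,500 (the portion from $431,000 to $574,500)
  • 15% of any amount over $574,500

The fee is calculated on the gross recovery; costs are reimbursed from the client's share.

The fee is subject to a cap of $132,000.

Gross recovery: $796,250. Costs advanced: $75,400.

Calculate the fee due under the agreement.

$132,000.00

Fee base is the gross recovery, $796,250; costs are reimbursed separately.
First $132,500 at 38% = $50,350.00
Next $117,000 at 33% = $38,610.00
Next $181,500 at 25% = $45,375.00
Next $143,500 at 19% = $27,265.00
Remaining $221,750 at 15% = $33,262.50
Fee: $50,350.00 + $38,610.00 + $45,375.00 + $27,265.00 + $33,262.50 = $194,862.50
$194,862.50 exceeds the $132,000 cap, so the fee is capped at $132,000.00.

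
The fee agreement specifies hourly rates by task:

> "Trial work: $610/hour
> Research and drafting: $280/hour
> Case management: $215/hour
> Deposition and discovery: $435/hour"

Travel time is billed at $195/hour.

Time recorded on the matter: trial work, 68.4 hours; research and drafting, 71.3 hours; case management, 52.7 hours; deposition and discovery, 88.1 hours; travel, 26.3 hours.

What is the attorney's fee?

$116,470.50

Trial work: 68.4 × $610 = $41,724.00
Research and drafting: 71.3 × $280 = $19,964.00
Case management: 52.7 × $215 = $11,330.50
Deposition and discovery: 88.1 × $435 = $38,323.50
Subtotal: $41,724.00 + $19,964.00 + $11,330.50 + $38,323.50 = $111,342.00
Travel: 26.3 × $195 = $5,128.50
Total: $111,342.00 + $5,128.50 = $116,470.50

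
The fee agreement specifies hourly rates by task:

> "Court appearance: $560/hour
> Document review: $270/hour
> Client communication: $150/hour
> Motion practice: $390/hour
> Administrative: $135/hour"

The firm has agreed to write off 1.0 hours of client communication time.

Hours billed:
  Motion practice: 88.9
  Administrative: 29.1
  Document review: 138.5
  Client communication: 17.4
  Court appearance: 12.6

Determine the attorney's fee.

$85,510.50

Court appearance: 12.6 × $560 = $7,056.00
Document review: 138.5 × $270 = $37,395.00
Client communication: 17.4 × $150 = $2,610.00
Motion practice: 88.9 × $390 = $34,671.00
Administrative: 29.1 × $135 = $3,928.50
Subtotal: $85,660.50
Write-off: 1.0 × $150 = $150.00
Total: $85,660.50 − $150.00 = $85,510.50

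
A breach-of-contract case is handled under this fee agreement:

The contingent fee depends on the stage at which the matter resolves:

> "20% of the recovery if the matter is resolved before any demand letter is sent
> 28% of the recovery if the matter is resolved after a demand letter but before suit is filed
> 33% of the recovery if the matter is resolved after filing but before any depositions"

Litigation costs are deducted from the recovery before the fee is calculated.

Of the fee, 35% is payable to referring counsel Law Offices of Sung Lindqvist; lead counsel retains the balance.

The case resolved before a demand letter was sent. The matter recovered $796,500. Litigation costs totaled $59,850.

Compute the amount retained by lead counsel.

$95,764.50

Fee base (net of costs): $796,500 − $59,850 = $736,650
The matter resolved before a demand letter was sent, so the 20% rate applies.
$736,650 × 20% = $147,330.00
Referral share: 35% of $147,330.00 = $51,565.50; lead counsel retains $147,330.00 − $51,565.50 = $95,764.50.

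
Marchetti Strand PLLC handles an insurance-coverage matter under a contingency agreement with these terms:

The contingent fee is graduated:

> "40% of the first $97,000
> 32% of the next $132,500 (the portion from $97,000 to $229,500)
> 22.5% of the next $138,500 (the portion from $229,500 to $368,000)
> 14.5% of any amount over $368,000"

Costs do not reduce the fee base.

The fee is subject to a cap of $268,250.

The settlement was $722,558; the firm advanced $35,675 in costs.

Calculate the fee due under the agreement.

Fee base is the gross recovery, $722,558; costs are reimbursed separately.
First $97,000 at 40% = $38,800.00
Next $132,500 at 32% = $42,400.00
Next $138,500 at 22.5% = $31,162.50
Remaining $354,558 at 14.5% = $51,410.91
Fee: $38,800.00 + $42,400.00 + $31,162.50 + $51,410.91 = $163,773.41
$163,773.41 is under the $268,250 cap.

$163,773.41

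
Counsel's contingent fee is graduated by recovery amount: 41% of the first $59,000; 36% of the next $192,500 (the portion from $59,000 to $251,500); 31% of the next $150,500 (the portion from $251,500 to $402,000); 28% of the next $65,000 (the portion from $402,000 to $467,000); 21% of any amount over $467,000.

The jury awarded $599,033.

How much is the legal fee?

First $59,000 at 41% = $24,190.00
Next $192,500 at 36% = $69,300.00
Next $150,500 at 31% = $46,655.00
Next $65,000 at 28% = $18,200.00
Remaining $132,033 at 21% = $27,726.93
Fee: $24,190.00 + $69,300.00 + $46,655.00 + $18,200.00 + $27,726.93 = $186,071.93

$186,071.93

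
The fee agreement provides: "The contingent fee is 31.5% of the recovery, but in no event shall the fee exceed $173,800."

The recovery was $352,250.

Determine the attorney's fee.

$110,958.75

31.5% of $352,250 = $110,958.75
That is under the $173,800 cap.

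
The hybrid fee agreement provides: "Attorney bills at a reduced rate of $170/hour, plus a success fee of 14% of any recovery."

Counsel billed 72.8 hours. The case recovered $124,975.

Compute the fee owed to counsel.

Hourly: 72.8 × $170 = $12,376.00
Success fee: 14% of $124,975 = $17,496.50
Total: $12,376.00 + $17,496.50 = $29,872.50

$29,872.50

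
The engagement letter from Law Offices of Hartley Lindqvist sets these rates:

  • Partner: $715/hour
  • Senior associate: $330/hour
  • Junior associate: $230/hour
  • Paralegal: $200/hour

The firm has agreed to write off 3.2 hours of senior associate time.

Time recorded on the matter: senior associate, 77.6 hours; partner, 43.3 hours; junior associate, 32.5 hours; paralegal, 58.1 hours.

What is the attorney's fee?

$74,606.50

Partner: 43.3 × $715 = $30,959.50
Senior associate: 77.6 × $330 = $25,608.00
Junior associate: 32.5 × $230 = $7,475.00
Paralegal: 58.1 × $200 = $11,620.00
Subtotal: $75,662.50
Write-off: 3.2 × $330 = $1,056.00
Total: $75,662.50 − $1,056.00 = $74,606.50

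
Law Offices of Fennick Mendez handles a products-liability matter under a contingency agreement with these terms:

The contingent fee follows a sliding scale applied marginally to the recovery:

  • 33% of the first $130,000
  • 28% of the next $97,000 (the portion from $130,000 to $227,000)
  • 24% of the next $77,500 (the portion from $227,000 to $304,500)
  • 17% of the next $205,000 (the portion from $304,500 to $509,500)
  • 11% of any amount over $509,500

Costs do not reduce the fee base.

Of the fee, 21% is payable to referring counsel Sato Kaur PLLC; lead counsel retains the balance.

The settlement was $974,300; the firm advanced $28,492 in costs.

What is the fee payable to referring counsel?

Fee base is the gross recovery, $974,300; costs are reimbursed separately.
First $130,000 at 33% = $42,900.00
Next $97,000 at 28% = $27,160.00
Next $77,500 at 24% = $18,600.00
Next $205,000 at 17% = $34,850.00
Remaining $464,800 at 11% = $51,128.00
Fee: $42,900.00 + $27,160.00 + $18,600.00 + $34,850.00 + $51,128.00 = $174,638.00
Referral share: 21% of $174,638.00 = $36,673.98; lead counsel retains $174,638.00 − $36,673.98 = $137,964.02.

$36,673.98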